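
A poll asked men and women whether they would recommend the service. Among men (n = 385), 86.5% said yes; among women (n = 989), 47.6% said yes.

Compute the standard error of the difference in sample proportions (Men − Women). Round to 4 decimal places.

0.0236

The two standard errors are √(0.8650×0.1350/385) = 0.01742 and √(0.4760×0.5240/989) = 0.01588.
Because the samples are independent, SE_diff = √(0.01742² + 0.01588²) = 0.02357.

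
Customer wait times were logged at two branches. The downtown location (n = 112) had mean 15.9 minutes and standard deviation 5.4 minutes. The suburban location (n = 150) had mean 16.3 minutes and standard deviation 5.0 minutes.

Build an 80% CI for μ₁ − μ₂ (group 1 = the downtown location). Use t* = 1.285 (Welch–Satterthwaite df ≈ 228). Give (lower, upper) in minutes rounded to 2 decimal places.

Per-group SEs: s₁/√n₁ = 5.4/√112 = 0.5103, s₂/√n₂ = 5.0/√150 = 0.4082.
Unpooled SE of the difference: √(0.26040609 + 0.16662724) = 0.6535.
Margin of error = t* · SE = 1.285 × 0.6535 = 0.8397.
x̄₁ − x̄₂ = 15.9 − 16.3 = -0.4000.
CI: -0.4000 ± 0.8397 = (-1.24, 0.44).

(-1.24, 0.44)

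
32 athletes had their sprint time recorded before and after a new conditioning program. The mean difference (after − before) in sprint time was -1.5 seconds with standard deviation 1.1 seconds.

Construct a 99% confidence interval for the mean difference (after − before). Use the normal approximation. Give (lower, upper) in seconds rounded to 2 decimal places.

This is a matched-pairs design, so SE = s_d/√n = 1.1/√32 = 0.1945.
Margin = 2.576 × 0.1945 = 0.5010; the interval is -1.5 ± 0.5010 = (-2.00, -1.00).

(-2.00, -1.00)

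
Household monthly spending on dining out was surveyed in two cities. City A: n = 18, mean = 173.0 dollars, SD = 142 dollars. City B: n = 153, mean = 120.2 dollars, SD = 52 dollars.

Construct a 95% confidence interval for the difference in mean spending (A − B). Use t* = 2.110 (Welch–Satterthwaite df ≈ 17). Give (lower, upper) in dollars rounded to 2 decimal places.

Standard errors of each mean: 142/√18 = 33.4697 and 52/√153 = 4.2040.
SE(x̄₁ − x̄₂) = √(33.4697² + 4.2040²) = 33.7327 for independent samples with unequal variances.
With t* = 2.110, the margin is 2.110 × 33.7327 = 71.1760.
x̄₁ − x̄₂ = 173.0 − 120.2 = 52.8000; the interval is 52.8000 ± 71.1760 = (-18.38, 123.98).

(-18.38, 123.98)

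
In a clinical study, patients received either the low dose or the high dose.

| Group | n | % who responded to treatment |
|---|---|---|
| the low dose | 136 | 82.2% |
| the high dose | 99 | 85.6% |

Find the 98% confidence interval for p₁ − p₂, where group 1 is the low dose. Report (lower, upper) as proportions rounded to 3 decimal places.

(-0.146, 0.078)

SE₁ = √(p̂₁(1−p̂₁)/n₁) = √(0.8220·0.1780/136) = 0.03280; SE₂ = √(0.8560·0.1440/99) = 0.03529.
Independent samples: SE of the difference = √(SE₁² + SE₂²) = √(0.00107584 + 0.0012453841) = 0.04818.
z* for 98% confidence is 2.326, so the margin of error is 2.326 × 0.04818 = 0.11207.
Point estimate p̂₁ − p̂₂ = 0.8220 − 0.8560 = -0.0340.
-0.0340 ± 0.11207 → (-0.146, 0.078).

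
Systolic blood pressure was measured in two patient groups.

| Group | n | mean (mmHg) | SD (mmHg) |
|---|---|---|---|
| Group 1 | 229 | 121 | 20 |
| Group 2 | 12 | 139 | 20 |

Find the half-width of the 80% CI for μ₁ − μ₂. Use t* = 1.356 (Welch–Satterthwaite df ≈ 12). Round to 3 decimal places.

8.031

Standard errors of each mean: 20/√229 = 1.3216 and 20/√12 = 5.7735.
SE(x̄₁ − x̄₂) = √(1.3216² + 5.7735²) = 5.9228 for independent samples with unequal variances.
With t* = 1.356, the margin is 1.356 × 5.9228 = 8.0313.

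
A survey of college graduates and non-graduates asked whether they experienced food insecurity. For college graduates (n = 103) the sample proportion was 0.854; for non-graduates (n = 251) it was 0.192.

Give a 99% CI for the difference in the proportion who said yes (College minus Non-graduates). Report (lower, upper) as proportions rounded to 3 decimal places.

(0.552, 0.772)

The two standard errors are √(0.8540×0.1460/103) = 0.03479 and √(0.1920×0.8080/251) = 0.02486.
Because the samples are independent, SE_diff = √(0.03479² + 0.02486²) = 0.04276.
Using z* = 2.576 for 99%, ME = 2.576 × 0.04276 = 0.11015.
p̂₁ − p̂₂ = 0.6620; interval 0.6620 ± 0.11015 gives (0.552, 0.772).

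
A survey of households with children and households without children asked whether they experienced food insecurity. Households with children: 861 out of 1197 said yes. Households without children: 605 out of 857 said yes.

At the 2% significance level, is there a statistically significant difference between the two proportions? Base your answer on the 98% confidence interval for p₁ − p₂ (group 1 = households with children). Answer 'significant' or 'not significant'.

not significant

p̂₁ = 861/1197 = 0.7193 and p̂₂ = 605/857 = 0.7060.
SE₁ = √(p̂₁(1−p̂₁)/n₁) = √(0.7193·0.2807/1197) = 0.01299; SE₂ = √(0.7060·0.2940/857) = 0.01556.
Independent samples: SE of the difference = √(SE₁² + SE₂²) = √(0.0001687401 + 0.0002421136) = 0.02027.
z* for 98% confidence is 2.326, so the margin of error is 2.326 × 0.02027 = 0.04715.
Point estimate p̂₁ − p̂₂ = 0.7193 − 0.7060 = 0.0133.
0.0133 ± 0.04715 → (-0.03385, 0.06045).
The interval (-0.03385, 0.06045) contains 0, so the difference is not significant.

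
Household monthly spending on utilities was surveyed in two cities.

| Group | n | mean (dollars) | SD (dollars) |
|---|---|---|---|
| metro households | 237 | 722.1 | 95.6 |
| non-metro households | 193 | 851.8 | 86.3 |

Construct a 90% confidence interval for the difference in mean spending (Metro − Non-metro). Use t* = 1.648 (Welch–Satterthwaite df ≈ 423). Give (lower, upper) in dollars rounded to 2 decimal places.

(-144.18, -115.22)

Standard errors of each mean: 95.6/√237 = 6.2099 and 86.3/√193 = 6.2120.
SE(x̄₁ − x̄₂) = √(6.2099² + 6.2120²) = 8.7836 for independent samples with unequal variances.
With t* = 1.648, the margin is 1.648 × 8.7836 = 14.4754.
x̄₁ − x̄₂ = 722.1 − 851.8 = -129.7000; the interval is -129.7000 ± 14.4754 = (-144.18, -115.22).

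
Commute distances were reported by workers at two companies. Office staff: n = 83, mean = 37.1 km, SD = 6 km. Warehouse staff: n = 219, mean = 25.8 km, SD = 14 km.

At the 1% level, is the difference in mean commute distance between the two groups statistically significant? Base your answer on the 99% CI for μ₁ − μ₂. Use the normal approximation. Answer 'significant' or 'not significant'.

Per-group SEs: s₁/√n₁ = 6/√83 = 0.6586, s₂/√n₂ = 14/√219 = 0.9460.
Unpooled SE of the difference: √(0.43375396 + 0.894916) = 1.1527.
Margin of error = z* · SE = 2.576 × 1.1527 = 2.9694.
x̄₁ − x̄₂ = 37.1 − 25.8 = 11.3000.
CI: 11.3000 ± 2.9694 = (8.3306, 14.2694).
The interval (8.3306, 14.2694) does not contain 0, so the difference is significant.

significant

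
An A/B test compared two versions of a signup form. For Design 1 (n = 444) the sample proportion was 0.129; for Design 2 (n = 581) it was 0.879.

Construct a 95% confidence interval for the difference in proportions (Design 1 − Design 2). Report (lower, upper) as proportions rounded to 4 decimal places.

Each SE is √(p̂(1−p̂)/n): √(0.1290·0.8710/444) = 0.01591 and √(0.8790·0.1210/581) = 0.01353.
SE(p̂₁ − p̂₂) = √(SE₁² + SE₂²) = √(0.0002531281 + 0.0001830609) = 0.02089, since the two samples are independent.
At 95% confidence z* = 1.960; margin = 1.960 × 0.02089 = 0.04094.
The difference is 0.1290 − 0.8790 = -0.7500, so the interval is -0.7500 ± 0.04094 = (-0.7909, -0.7091).

(-0.7909, -0.7091)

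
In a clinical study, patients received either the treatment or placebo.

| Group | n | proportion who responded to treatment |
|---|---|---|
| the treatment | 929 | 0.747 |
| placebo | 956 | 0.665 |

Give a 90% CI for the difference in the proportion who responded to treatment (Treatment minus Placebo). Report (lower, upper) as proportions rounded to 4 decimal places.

Each SE is √(p̂(1−p̂)/n): √(0.7470·0.2530/929) = 0.01426 and √(0.6650·0.3350/956) = 0.01527.
SE(p̂₁ − p̂₂) = √(SE₁² + SE₂²) = √(0.0002033476 + 0.0002331729) = 0.02089, since the two samples are independent.
At 90% confidence z* = 1.645; margin = 1.645 × 0.02089 = 0.03436.
The difference is 0.7470 − 0.6650 = 0.0820, so the interval is 0.0820 ± 0.03436 = (0.0476, 0.1164).

(0.0476, 0.1164)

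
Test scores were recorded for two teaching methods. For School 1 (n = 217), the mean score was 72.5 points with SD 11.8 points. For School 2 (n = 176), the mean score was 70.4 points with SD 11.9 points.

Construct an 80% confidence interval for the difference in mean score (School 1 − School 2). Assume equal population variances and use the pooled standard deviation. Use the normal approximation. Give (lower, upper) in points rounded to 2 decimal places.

s_p = √[((n₁−1)s₁² + (n₂−1)s₂²)/(n₁+n₂−2)] = √[(216·11.8² + 175·11.9²)/391] = 11.8449.
SE = 11.8449·√(1/217 + 1/176) = 1.2015.
With z* = 1.282, margin = 1.282 × 1.2015 = 1.5403.
x̄₁ − x̄₂ = 72.5 − 70.4 = 2.1000; interval 2.1000 ± 1.5403 = (0.56, 3.64).

(0.56, 3.64)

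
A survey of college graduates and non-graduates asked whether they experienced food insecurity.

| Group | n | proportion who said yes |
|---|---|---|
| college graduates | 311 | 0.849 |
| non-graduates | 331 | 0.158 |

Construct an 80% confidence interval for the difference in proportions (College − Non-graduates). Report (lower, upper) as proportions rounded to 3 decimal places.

Each SE is √(p̂(1−p̂)/n): √(0.8490·0.1510/311) = 0.02030 and √(0.1580·0.8420/331) = 0.02005.
SE(p̂₁ − p̂₂) = √(SE₁² + SE₂²) = √(0.00041209 + 0.0004020025) = 0.02853, since the two samples are independent.
At 80% confidence z* = 1.282; margin = 1.282 × 0.02853 = 0.03658.
The difference is 0.8490 − 0.1580 = 0.6910, so the interval is 0.6910 ± 0.03658 = (0.654, 0.728).

(0.654, 0.728)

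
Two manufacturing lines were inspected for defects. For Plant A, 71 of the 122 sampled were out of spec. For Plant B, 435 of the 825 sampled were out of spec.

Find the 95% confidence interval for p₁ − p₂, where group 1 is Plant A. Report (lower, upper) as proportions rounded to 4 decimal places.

First, p̂₁ = 71/122 = 0.5820; p̂₂ = 435/825 = 0.5273.
The two standard errors are √(0.5820×0.4180/122) = 0.04465 and √(0.5273×0.4727/825) = 0.01738.
Because the samples are independent, SE_diff = √(0.04465² + 0.01738²) = 0.04791.
Using z* = 1.960 for 95%, ME = 1.960 × 0.04791 = 0.09390.
p̂₁ − p̂₂ = 0.0547; interval 0.0547 ± 0.09390 gives (-0.0392, 0.1486).

(-0.0392, 0.1486)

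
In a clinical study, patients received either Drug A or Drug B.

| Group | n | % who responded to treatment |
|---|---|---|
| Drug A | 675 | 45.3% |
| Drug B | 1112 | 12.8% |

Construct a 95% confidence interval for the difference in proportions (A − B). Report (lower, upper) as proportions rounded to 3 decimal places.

(0.283, 0.367)

SE₁ = √(p̂₁(1−p̂₁)/n₁) = √(0.4530·0.5470/675) = 0.01916; SE₂ = √(0.1280·0.8720/1112) = 0.01002.
Independent samples: SE of the difference = √(SE₁² + SE₂²) = √(0.0003671056 + 0.0001004004) = 0.02162.
z* for 95% confidence is 1.960, so the margin of error is 1.960 × 0.02162 = 0.04238.
Point estimate p̂₁ − p̂₂ = 0.4530 − 0.1280 = 0.3250.
0.3250 ± 0.04238 → (0.283, 0.367).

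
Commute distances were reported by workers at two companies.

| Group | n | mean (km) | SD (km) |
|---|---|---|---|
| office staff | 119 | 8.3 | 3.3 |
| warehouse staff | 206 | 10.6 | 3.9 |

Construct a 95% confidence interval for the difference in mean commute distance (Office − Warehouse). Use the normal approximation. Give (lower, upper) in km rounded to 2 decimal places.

(-3.10, -1.50)

Per-group SEs: s₁/√n₁ = 3.3/√119 = 0.3025, s₂/√n₂ = 3.9/√206 = 0.2717.
Unpooled SE of the difference: √(0.09150625 + 0.07382089) = 0.4066.
Margin of error = z* · SE = 1.960 × 0.4066 = 0.7969.
x̄₁ − x̄₂ = 8.3 − 10.6 = -2.3000.
CI: -2.3000 ± 0.7969 = (-3.10, -1.50).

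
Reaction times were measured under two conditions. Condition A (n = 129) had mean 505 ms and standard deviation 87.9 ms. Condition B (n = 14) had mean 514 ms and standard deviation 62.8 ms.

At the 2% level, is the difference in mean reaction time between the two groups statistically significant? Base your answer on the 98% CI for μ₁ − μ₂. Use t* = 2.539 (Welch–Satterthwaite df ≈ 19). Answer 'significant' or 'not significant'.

not significant

SE₁ = s₁/√n₁ = 87.9/√129 = 7.7392; SE₂ = 62.8/√14 = 16.7840.
Independent samples, unequal variances: SE_diff = √(SE₁² + SE₂²) = √(59.89521664 + 281.702656) = 18.4824.
t* = 2.539, so margin of error = 2.539 × 18.4824 = 46.9268.
Difference in means = 505 − 514 = -9.0000.
-9.0000 ± 46.9268 → (-55.9268, 37.9268).
The interval (-55.9268, 37.9268) contains 0, so the difference is not significant.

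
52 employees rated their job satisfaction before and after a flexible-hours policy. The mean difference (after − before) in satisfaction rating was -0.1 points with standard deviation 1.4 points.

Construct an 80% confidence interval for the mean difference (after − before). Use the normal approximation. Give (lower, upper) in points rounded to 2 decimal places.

(-0.35, 0.15)

Paired design: SE = s_d/√n = 1.4/√52 = 0.1941.
z* = 1.282; margin of error = 1.282 × 0.1941 = 0.2488.
-0.1 ± 0.2488 → (-0.35, 0.15).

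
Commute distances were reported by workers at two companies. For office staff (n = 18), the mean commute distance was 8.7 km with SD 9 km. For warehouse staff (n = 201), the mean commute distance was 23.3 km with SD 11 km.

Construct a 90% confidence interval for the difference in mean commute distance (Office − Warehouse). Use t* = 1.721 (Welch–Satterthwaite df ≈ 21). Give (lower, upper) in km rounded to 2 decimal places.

(-18.49, -10.71)

Per-group SEs: s₁/√n₁ = 9/√18 = 2.1213, s₂/√n₂ = 11/√201 = 0.7759.
Unpooled SE of the difference: √(4.49991369 + 0.60202081) = 2.2587.
Margin of error = t* · SE = 1.721 × 2.2587 = 3.8872.
x̄₁ − x̄₂ = 8.7 − 23.3 = -14.6000.
CI: -14.6000 ± 3.8872 = (-18.49, -10.71).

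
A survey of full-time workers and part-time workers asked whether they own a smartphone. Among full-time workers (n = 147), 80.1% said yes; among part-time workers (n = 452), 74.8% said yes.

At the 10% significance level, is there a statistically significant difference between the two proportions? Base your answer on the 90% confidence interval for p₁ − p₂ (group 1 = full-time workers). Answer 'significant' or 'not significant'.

The two standard errors are √(0.8010×0.1990/147) = 0.03293 and √(0.7480×0.2520/452) = 0.02042.
Because the samples are independent, SE_diff = √(0.03293² + 0.02042²) = 0.03875.
Using z* = 1.645 for 90%, ME = 1.645 × 0.03875 = 0.06374.
p̂₁ − p̂₂ = 0.0530; interval 0.0530 ± 0.06374 gives (-0.01074, 0.11674).
The interval (-0.01074, 0.11674) contains 0, so the difference is not significant.

not significant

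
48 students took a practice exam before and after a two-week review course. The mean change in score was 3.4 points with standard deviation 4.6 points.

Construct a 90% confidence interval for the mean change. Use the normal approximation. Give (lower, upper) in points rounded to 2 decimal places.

(2.31, 4.49)

Paired design: SE = s_d/√n = 4.6/√48 = 0.6640.
z* = 1.645; margin of error = 1.645 × 0.6640 = 1.0923.
3.4 ± 1.0923 → (2.31, 4.49).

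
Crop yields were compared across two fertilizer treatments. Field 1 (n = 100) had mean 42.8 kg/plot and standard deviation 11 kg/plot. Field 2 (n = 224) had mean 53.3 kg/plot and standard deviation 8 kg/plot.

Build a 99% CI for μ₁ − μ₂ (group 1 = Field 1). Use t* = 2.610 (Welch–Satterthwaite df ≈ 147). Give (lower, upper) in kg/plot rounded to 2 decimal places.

(-13.69, -7.31)

Standard errors of each mean: 11/√100 = 1.1000 and 8/√224 = 0.5345.
SE(x̄₁ − x̄₂) = √(1.1000² + 0.5345²) = 1.2230 for independent samples with unequal variances.
With t* = 2.610, the margin is 2.610 × 1.2230 = 3.1920.
x̄₁ − x̄₂ = 42.8 − 53.3 = -10.5000; the interval is -10.5000 ± 3.1920 = (-13.69, -7.31).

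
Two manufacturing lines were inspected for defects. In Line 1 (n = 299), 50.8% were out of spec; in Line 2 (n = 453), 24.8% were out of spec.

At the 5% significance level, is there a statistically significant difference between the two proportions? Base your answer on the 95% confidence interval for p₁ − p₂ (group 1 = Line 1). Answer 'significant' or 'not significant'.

The two standard errors are √(0.5080×0.4920/299) = 0.02891 and √(0.2480×0.7520/453) = 0.02029.
Because the samples are independent, SE_diff = √(0.02891² + 0.02029²) = 0.03532.
Using z* = 1.960 for 95%, ME = 1.960 × 0.03532 = 0.06923.
p̂₁ − p̂₂ = 0.2600; interval 0.2600 ± 0.06923 gives (0.19077, 0.32923).
The interval (0.19077, 0.32923) does not contain 0, so the difference is significant.

significant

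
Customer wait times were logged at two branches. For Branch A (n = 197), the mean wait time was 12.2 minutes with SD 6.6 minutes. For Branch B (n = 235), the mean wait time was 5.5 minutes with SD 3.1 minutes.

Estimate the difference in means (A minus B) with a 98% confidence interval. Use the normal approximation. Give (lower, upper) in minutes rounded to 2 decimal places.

Standard errors of each mean: 6.6/√197 = 0.4702 and 3.1/√235 = 0.2022.
SE(x̄₁ − x̄₂) = √(0.4702² + 0.2022²) = 0.5118 for independent samples with unequal variances.
With z* = 2.326, the margin is 2.326 × 0.5118 = 1.1904.
x̄₁ − x̄₂ = 12.2 − 5.5 = 6.7000; the interval is 6.7000 ± 1.1904 = (5.51, 7.89).

(5.51, 7.89)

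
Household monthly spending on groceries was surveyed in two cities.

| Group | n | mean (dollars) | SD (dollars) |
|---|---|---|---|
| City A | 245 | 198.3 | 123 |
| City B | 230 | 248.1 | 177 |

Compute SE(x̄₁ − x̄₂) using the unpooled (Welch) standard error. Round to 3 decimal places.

Standard errors of each mean: 123/√245 = 7.8582 and 177/√230 = 11.6710.
SE(x̄₁ − x̄₂) = √(7.8582² + 11.6710²) = 14.0700 for independent samples with unequal variances.

14.070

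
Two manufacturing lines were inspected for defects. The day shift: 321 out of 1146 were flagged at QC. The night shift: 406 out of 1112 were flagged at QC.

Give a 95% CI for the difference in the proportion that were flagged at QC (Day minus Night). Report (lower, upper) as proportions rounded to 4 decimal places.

(-0.1234, -0.0466)

First, p̂₁ = 321/1146 = 0.2801; p̂₂ = 406/1112 = 0.3651.
The two standard errors are √(0.2801×0.7199/1146) = 0.01326 and √(0.3651×0.6349/1112) = 0.01444.
Because the samples are independent, SE_diff = √(0.01326² + 0.01444²) = 0.01960.
Using z* = 1.960 for 95%, ME = 1.960 × 0.01960 = 0.03842.
p̂₁ − p̂₂ = -0.0850; interval -0.0850 ± 0.03842 gives (-0.1234, -0.0466).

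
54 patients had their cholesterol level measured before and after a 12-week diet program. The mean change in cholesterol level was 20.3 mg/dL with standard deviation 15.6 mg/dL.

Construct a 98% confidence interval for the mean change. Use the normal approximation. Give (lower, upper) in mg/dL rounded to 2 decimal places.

This is a matched-pairs design, so SE = s_d/√n = 15.6/√54 = 2.1229.
Margin = 2.326 × 2.1229 = 4.9379; the interval is 20.3 ± 4.9379 = (15.36, 25.24).

(15.36, 25.24)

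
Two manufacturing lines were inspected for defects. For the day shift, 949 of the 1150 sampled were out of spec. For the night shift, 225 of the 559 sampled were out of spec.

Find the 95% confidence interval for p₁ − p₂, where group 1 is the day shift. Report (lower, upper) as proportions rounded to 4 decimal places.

p̂₁ = 949/1150 = 0.8252 and p̂₂ = 225/559 = 0.4025.
SE₁ = √(p̂₁(1−p̂₁)/n₁) = √(0.8252·0.1748/1150) = 0.01120; SE₂ = √(0.4025·0.5975/559) = 0.02074.
Independent samples: SE of the difference = √(SE₁² + SE₂²) = √(0.00012544 + 0.0004301476) = 0.02357.
z* for 95% confidence is 1.960, so the margin of error is 1.960 × 0.02357 = 0.04620.
Point estimate p̂₁ − p̂₂ = 0.8252 − 0.4025 = 0.4227.
0.4227 ± 0.04620 → (0.3765, 0.4689).

(0.3765, 0.4689)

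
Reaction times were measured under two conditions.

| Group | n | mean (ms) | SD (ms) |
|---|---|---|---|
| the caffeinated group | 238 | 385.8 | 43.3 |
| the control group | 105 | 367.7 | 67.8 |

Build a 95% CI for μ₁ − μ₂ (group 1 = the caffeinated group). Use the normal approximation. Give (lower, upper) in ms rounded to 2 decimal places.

SE₁ = s₁/√n₁ = 43.3/√238 = 2.8067; SE₂ = 67.8/√105 = 6.6166.
Independent samples, unequal variances: SE_diff = √(SE₁² + SE₂²) = √(7.87756489 + 43.77939556) = 7.1873.
z* = 1.960, so margin of error = 1.960 × 7.1873 = 14.0871.
Difference in means = 385.8 − 367.7 = 18.1000.
18.1000 ± 14.0871 → (4.01, 32.19).

(4.01, 32.19)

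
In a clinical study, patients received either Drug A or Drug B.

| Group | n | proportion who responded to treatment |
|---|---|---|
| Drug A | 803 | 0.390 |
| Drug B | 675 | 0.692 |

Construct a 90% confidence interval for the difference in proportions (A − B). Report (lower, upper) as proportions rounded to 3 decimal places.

(-0.343, -0.261)

SE₁ = √(p̂₁(1−p̂₁)/n₁) = √(0.3900·0.6100/803) = 0.01721; SE₂ = √(0.6920·0.3080/675) = 0.01777.
Independent samples: SE of the difference = √(SE₁² + SE₂²) = √(0.0002961841 + 0.0003157729) = 0.02474.
z* for 90% confidence is 1.645, so the margin of error is 1.645 × 0.02474 = 0.04070.
Point estimate p̂₁ − p̂₂ = 0.3900 − 0.6920 = -0.3020.
-0.3020 ± 0.04070 → (-0.343, -0.261).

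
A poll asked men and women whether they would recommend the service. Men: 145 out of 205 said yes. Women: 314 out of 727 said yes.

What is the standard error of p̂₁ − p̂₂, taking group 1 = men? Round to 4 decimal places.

Sample proportions: 145/205 = 0.7073, 314/727 = 0.4319.
Each SE is √(p̂(1−p̂)/n): √(0.7073·0.2927/205) = 0.03178 and √(0.4319·0.5681/727) = 0.01837.
SE(p̂₁ − p̂₂) = √(SE₁² + SE₂²) = √(0.0010099684 + 0.0003374569) = 0.03671, since the two samples are independent.

0.0367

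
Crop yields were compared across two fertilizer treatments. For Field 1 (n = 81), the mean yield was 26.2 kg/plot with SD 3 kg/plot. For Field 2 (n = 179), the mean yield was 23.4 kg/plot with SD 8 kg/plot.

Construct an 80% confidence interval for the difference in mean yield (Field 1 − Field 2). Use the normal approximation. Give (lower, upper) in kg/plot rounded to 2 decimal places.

Standard errors of each mean: 3/√81 = 0.3333 and 8/√179 = 0.5979.
SE(x̄₁ − x̄₂) = √(0.3333² + 0.5979²) = 0.6845 for independent samples with unequal variances.
With z* = 1.282, the margin is 1.282 × 0.6845 = 0.8775.
x̄₁ − x̄₂ = 26.2 − 23.4 = 2.8000; the interval is 2.8000 ± 0.8775 = (1.92, 3.68).

(1.92, 3.68)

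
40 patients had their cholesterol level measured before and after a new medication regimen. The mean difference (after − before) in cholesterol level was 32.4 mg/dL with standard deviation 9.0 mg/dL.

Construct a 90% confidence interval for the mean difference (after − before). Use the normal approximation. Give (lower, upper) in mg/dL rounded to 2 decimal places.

This is a matched-pairs design, so SE = s_d/√n = 9.0/√40 = 1.4230.
Margin = 1.645 × 1.4230 = 2.3408; the interval is 32.4 ± 2.3408 = (30.06, 34.74).

(30.06, 34.74)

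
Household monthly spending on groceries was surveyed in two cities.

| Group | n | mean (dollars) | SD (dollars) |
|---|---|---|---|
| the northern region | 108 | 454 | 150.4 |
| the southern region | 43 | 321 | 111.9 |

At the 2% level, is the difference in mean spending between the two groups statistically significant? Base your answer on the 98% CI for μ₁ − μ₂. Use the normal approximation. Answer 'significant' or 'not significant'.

significant

Per-group SEs: s₁/√n₁ = 150.4/√108 = 14.4722, s₂/√n₂ = 111.9/√43 = 17.0646.
Unpooled SE of the difference: √(209.44457284 + 291.20057316) = 22.3751.
Margin of error = z* · SE = 2.326 × 22.3751 = 52.0445.
x̄₁ − x̄₂ = 454 − 321 = 133.0000.
CI: 133.0000 ± 52.0445 = (80.9555, 185.0445).
The interval (80.9555, 185.0445) does not contain 0, so the difference is significant.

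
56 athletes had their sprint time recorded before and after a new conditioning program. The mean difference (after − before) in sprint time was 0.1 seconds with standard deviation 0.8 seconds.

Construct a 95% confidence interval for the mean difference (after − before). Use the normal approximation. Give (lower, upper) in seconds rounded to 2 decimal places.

(-0.11, 0.31)

This is a matched-pairs design, so SE = s_d/√n = 0.8/√56 = 0.1069.
Margin = 1.960 × 0.1069 = 0.2095; the interval is 0.1 ± 0.2095 = (-0.11, 0.31).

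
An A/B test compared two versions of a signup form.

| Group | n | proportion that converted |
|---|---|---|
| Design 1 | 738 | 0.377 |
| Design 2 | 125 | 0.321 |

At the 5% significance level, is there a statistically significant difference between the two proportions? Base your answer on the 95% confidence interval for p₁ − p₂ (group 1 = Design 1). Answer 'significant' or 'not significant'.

not significant

SE₁ = √(p̂₁(1−p̂₁)/n₁) = √(0.3770·0.6230/738) = 0.01784; SE₂ = √(0.3210·0.6790/125) = 0.04176.
Independent samples: SE of the difference = √(SE₁² + SE₂²) = √(0.0003182656 + 0.0017438976) = 0.04541.
z* for 95% confidence is 1.960, so the margin of error is 1.960 × 0.04541 = 0.08900.
Point estimate p̂₁ − p̂₂ = 0.3770 − 0.3210 = 0.0560.
0.0560 ± 0.08900 → (-0.03300, 0.14500).
The interval (-0.03300, 0.14500) contains 0, so the difference is not significant.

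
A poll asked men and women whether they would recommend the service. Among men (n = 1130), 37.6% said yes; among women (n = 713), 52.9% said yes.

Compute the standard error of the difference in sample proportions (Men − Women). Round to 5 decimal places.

SE₁ = √(p̂₁(1−p̂₁)/n₁) = √(0.3760·0.6240/1130) = 0.01441; SE₂ = √(0.5290·0.4710/713) = 0.01869.
Independent samples: SE of the difference = √(SE₁² + SE₂²) = √(0.0002076481 + 0.0003493161) = 0.02360.

0.02360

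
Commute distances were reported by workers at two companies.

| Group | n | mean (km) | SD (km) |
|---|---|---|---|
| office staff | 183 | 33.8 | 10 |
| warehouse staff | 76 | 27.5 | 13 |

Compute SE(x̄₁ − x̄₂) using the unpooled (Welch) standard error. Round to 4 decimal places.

1.6644

Standard errors of each mean: 10/√183 = 0.7392 and 13/√76 = 1.4912.
SE(x̄₁ − x̄₂) = √(0.7392² + 1.4912²) = 1.6644 for independent samples with unequal variances.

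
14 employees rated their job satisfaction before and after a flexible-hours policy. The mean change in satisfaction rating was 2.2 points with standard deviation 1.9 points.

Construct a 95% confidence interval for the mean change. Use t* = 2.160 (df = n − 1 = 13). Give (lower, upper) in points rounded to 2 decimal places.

(1.10, 3.30)

Paired design: SE = s_d/√n = 1.9/√14 = 0.5078.
t* = 2.160; margin of error = 2.160 × 0.5078 = 1.0968.
2.2 ± 1.0968 → (1.10, 3.30).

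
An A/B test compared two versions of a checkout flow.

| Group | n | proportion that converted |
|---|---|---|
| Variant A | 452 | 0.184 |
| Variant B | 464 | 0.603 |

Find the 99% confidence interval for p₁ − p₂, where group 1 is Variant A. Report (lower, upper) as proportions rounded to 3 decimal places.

SE₁ = √(p̂₁(1−p̂₁)/n₁) = √(0.1840·0.8160/452) = 0.01823; SE₂ = √(0.6030·0.3970/464) = 0.02271.
Independent samples: SE of the difference = √(SE₁² + SE₂²) = √(0.0003323329 + 0.0005157441) = 0.02912.
z* for 99% confidence is 2.576, so the margin of error is 2.576 × 0.02912 = 0.07501.
Point estimate p̂₁ − p̂₂ = 0.1840 − 0.6030 = -0.4190.
-0.4190 ± 0.07501 → (-0.494, -0.344).

(-0.494, -0.344)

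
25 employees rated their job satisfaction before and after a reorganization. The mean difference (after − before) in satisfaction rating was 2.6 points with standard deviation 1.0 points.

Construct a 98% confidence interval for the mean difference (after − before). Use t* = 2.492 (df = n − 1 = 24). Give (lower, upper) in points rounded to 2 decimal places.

(2.10, 3.10)

This is a matched-pairs design, so SE = s_d/√n = 1.0/√25 = 0.2000.
Margin = 2.492 × 0.2000 = 0.4984; the interval is 2.6 ± 0.4984 = (2.10, 3.10).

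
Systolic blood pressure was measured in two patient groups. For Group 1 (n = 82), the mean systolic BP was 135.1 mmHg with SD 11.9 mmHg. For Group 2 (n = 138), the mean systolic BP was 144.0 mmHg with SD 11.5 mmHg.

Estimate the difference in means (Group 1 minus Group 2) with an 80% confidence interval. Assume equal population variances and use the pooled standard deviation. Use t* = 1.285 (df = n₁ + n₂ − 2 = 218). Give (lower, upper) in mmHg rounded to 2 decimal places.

s_p = √[((n₁−1)s₁² + (n₂−1)s₂²)/(n₁+n₂−2)] = √[(81·11.9² + 137·11.5²)/218] = 11.6502.
SE = 11.6502·√(1/82 + 1/138) = 1.6244.
With t* = 1.285, margin = 1.285 × 1.6244 = 2.0874.
x̄₁ − x̄₂ = 135.1 − 144.0 = -8.9000; interval -8.9000 ± 2.0874 = (-10.99, -6.81).

(-10.99, -6.81)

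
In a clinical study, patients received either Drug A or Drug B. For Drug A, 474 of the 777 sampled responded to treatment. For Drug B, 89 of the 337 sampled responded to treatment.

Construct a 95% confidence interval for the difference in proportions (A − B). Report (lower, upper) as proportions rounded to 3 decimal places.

First, p̂₁ = 474/777 = 0.6100; p̂₂ = 89/337 = 0.2641.
The two standard errors are √(0.6100×0.3900/777) = 0.01750 and √(0.2641×0.7359/337) = 0.02401.
Because the samples are independent, SE_diff = √(0.01750² + 0.02401²) = 0.02971.
Using z* = 1.960 for 95%, ME = 1.960 × 0.02971 = 0.05823.
p̂₁ − p̂₂ = 0.3459; interval 0.3459 ± 0.05823 gives (0.288, 0.404).

(0.288, 0.404)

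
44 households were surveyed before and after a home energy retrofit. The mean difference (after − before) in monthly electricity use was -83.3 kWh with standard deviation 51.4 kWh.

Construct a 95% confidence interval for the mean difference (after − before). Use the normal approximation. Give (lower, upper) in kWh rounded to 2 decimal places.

Paired design: SE = s_d/√n = 51.4/√44 = 7.7488.
z* = 1.960; margin of error = 1.960 × 7.7488 = 15.1876.
-83.3 ± 15.1876 → (-98.49, -68.11).

(-98.49, -68.11)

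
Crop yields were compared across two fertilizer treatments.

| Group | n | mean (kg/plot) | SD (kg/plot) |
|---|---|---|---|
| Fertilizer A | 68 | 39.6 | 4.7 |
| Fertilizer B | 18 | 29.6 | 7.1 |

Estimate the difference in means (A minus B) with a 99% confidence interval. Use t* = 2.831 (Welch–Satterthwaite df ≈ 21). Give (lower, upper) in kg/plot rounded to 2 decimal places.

Standard errors of each mean: 4.7/√68 = 0.5700 and 7.1/√18 = 1.6735.
SE(x̄₁ − x̄₂) = √(0.5700² + 1.6735²) = 1.7679 for independent samples with unequal variances.
With t* = 2.831, the margin is 2.831 × 1.7679 = 5.0049.
x̄₁ − x̄₂ = 39.6 − 29.6 = 10.0000; the interval is 10.0000 ± 5.0049 = (5.00, 15.00).

(5.00, 15.00)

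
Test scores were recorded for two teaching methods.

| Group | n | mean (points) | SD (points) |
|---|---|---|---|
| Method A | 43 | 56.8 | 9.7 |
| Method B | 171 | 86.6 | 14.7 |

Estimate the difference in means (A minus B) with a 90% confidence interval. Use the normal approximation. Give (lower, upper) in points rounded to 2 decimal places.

(-32.86, -26.74)

Per-group SEs: s₁/√n₁ = 9.7/√43 = 1.4792, s₂/√n₂ = 14.7/√171 = 1.1241.
Unpooled SE of the difference: √(2.18803264 + 1.26360081) = 1.8579.
Margin of error = z* · SE = 1.645 × 1.8579 = 3.0562.
x̄₁ − x̄₂ = 56.8 − 86.6 = -29.8000.
CI: -29.8000 ± 3.0562 = (-32.86, -26.74).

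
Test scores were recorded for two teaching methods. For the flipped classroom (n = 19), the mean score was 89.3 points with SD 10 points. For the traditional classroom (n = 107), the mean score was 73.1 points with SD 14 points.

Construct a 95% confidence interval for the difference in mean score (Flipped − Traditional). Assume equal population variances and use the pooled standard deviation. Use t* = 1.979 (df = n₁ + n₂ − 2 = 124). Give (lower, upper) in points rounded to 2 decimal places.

s_p = √[((n₁−1)s₁² + (n₂−1)s₂²)/(n₁+n₂−2)] = √[(18·10² + 106·14²)/124] = 13.4931.
SE = 13.4931·√(1/19 + 1/107) = 3.3591.
With t* = 1.979, margin = 1.979 × 3.3591 = 6.6477.
x̄₁ − x̄₂ = 89.3 − 73.1 = 16.2000; interval 16.2000 ± 6.6477 = (9.55, 22.85).

(9.55, 22.85)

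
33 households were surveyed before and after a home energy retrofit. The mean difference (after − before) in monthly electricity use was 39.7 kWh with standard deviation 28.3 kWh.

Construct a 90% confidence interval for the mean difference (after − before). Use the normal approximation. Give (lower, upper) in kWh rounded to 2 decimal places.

(31.60, 47.80)

This is a matched-pairs design, so SE = s_d/√n = 28.3/√33 = 4.9264.
Margin = 1.645 × 4.9264 = 8.1039; the interval is 39.7 ± 8.1039 = (31.60, 47.80).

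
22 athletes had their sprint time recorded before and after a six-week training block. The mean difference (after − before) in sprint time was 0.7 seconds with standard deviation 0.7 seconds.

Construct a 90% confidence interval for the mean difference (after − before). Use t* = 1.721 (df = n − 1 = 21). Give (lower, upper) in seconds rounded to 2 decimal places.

(0.44, 0.96)

This is a matched-pairs design, so SE = s_d/√n = 0.7/√22 = 0.1492.
Margin = 1.721 × 0.1492 = 0.2568; the interval is 0.7 ± 0.2568 = (0.44, 0.96).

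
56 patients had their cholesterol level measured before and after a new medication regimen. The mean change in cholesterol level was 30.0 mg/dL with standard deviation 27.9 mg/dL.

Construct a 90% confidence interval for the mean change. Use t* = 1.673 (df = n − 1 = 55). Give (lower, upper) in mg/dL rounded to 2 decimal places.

(23.76, 36.24)

Paired design: SE = s_d/√n = 27.9/√56 = 3.7283.
t* = 1.673; margin of error = 1.673 × 3.7283 = 6.2374.
30.0 ± 6.2374 → (23.76, 36.24).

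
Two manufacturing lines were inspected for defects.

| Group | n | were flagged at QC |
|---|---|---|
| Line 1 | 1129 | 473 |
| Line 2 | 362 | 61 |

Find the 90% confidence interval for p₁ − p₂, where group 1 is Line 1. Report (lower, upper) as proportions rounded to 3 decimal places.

(0.210, 0.291)

First, p̂₁ = 473/1129 = 0.4190; p̂₂ = 61/362 = 0.1685.
The two standard errors are √(0.4190×0.5810/1129) = 0.01468 and √(0.1685×0.8315/362) = 0.01967.
Because the samples are independent, SE_diff = √(0.01468² + 0.01967²) = 0.02454.
Using z* = 1.645 for 90%, ME = 1.645 × 0.02454 = 0.04037.
p̂₁ − p̂₂ = 0.2505; interval 0.2505 ± 0.04037 gives (0.210, 0.291).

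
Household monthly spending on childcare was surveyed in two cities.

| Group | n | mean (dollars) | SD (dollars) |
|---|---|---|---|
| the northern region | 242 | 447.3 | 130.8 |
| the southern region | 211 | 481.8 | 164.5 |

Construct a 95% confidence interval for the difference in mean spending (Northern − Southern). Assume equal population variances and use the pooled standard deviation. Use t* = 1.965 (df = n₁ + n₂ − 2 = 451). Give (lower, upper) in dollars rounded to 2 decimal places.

s_p = √[((n₁−1)s₁² + (n₂−1)s₂²)/(n₁+n₂−2)] = √[(241·130.8² + 210·164.5²)/451] = 147.4531.
SE = 147.4531·√(1/242 + 1/211) = 13.8885.
With t* = 1.965, margin = 1.965 × 13.8885 = 27.2909.
x̄₁ − x̄₂ = 447.3 − 481.8 = -34.5000; interval -34.5000 ± 27.2909 = (-61.79, -7.21).

(-61.79, -7.21)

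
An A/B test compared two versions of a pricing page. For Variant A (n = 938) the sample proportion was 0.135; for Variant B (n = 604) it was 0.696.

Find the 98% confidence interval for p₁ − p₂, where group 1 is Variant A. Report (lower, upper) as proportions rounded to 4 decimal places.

The two standard errors are √(0.1350×0.8650/938) = 0.01116 and √(0.6960×0.3040/604) = 0.01872.
Because the samples are independent, SE_diff = √(0.01116² + 0.01872²) = 0.02179.
Using z* = 2.326 for 98%, ME = 2.326 × 0.02179 = 0.05068.
p̂₁ − p̂₂ = -0.5610; interval -0.5610 ± 0.05068 gives (-0.6117, -0.5103).

(-0.6117, -0.5103)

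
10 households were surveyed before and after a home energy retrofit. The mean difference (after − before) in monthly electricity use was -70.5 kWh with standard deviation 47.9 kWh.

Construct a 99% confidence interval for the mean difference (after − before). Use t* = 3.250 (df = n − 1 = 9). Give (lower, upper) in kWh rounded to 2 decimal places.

This is a matched-pairs design, so SE = s_d/√n = 47.9/√10 = 15.1473.
Margin = 3.250 × 15.1473 = 49.2287; the interval is -70.5 ± 49.2287 = (-119.73, -21.27).

(-119.73, -21.27)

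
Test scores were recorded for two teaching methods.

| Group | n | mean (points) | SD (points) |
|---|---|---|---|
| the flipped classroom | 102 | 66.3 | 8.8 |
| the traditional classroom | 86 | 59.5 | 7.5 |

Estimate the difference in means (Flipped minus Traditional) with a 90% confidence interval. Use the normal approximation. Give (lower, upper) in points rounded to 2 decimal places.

Standard errors of each mean: 8.8/√102 = 0.8713 and 7.5/√86 = 0.8087.
SE(x̄₁ − x̄₂) = √(0.8713² + 0.8087²) = 1.1888 for independent samples with unequal variances.
With z* = 1.645, the margin is 1.645 × 1.1888 = 1.9556.
x̄₁ − x̄₂ = 66.3 − 59.5 = 6.8000; the interval is 6.8000 ± 1.9556 = (4.84, 8.76).

(4.84, 8.76)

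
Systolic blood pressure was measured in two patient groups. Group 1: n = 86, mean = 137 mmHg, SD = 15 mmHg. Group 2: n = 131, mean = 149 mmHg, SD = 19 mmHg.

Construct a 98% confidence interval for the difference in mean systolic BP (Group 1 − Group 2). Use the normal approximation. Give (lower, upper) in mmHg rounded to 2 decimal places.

(-17.39, -6.61)

Per-group SEs: s₁/√n₁ = 15/√86 = 1.6175, s₂/√n₂ = 19/√131 = 1.6600.
Unpooled SE of the difference: √(2.61630625 + 2.7556) = 2.3177.
Margin of error = z* · SE = 2.326 × 2.3177 = 5.3910.
x̄₁ − x̄₂ = 137 − 149 = -12.0000.
CI: -12.0000 ± 5.3910 = (-17.39, -6.61).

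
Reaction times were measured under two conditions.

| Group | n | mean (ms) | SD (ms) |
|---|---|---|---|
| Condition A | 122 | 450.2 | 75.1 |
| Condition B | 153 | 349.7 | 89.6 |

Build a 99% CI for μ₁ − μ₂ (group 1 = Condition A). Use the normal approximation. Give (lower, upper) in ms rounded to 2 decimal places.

(74.91, 126.09)

Standard errors of each mean: 75.1/√122 = 6.7992 and 89.6/√153 = 7.2437.
SE(x̄₁ − x̄₂) = √(6.7992² + 7.2437²) = 9.9348 for independent samples with unequal variances.
With z* = 2.576, the margin is 2.576 × 9.9348 = 25.5920.
x̄₁ − x̄₂ = 450.2 − 349.7 = 100.5000; the interval is 100.5000 ± 25.5920 = (74.91, 126.09).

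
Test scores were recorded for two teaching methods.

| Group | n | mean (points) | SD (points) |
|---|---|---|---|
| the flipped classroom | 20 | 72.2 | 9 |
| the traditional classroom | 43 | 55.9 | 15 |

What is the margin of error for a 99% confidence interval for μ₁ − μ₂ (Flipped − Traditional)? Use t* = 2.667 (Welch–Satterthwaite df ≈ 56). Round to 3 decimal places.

SE₁ = s₁/√n₁ = 9/√20 = 2.0125; SE₂ = 15/√43 = 2.2875.
Independent samples, unequal variances: SE_diff = √(SE₁² + SE₂²) = √(4.05015625 + 5.23265625) = 3.0468.
t* = 2.667, so margin of error = 2.667 × 3.0468 = 8.1258.

8.126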